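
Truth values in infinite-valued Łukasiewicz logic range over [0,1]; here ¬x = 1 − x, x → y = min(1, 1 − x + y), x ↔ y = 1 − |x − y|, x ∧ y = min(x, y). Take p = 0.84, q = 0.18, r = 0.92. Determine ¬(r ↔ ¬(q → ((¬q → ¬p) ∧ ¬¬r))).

¬q = 1 − 0.18 = 0.82
¬p = 1 − 0.84 = 0.16
¬q → ¬p = min(1, 1 − 0.82 + 0.16) = min(1, 0.34) = 0.34
¬r = 1 − 0.92 = 0.08
¬¬r = 1 − 0.08 = 0.92
(¬q → ¬p) ∧ ¬¬r = min(0.34, 0.92) = 0.34
q → ((¬q → ¬p) ∧ ¬¬r) = min(1, 1 − 0.18 + 0.34) = min(1, 1.16) = 1.00
¬(q → ((¬q → ¬p) ∧ ¬¬r)) = 1 − 1.00 = 0.00
r ↔ ¬(q → ((¬q → ¬p) ∧ ¬¬r)) = 1 − |0.92 − 0.00| = 1 − 0.92 = 0.08
¬(r ↔ ¬(q → ((¬q → ¬p) ∧ ¬¬r))) = 1 − 0.08 = 0.92

0.92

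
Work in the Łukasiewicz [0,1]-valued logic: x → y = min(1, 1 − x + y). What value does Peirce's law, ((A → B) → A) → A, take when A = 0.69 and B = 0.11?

A → B = min(1, 1 − 0.69 + 0.11) = min(1, 0.42) = 0.42
(A → B) → A = min(1, 1 − 0.42 + 0.69) = min(1, 1.27) = 1.00
((A → B) → A) → A = min(1, 1 − 1.00 + 0.69) = min(1, 0.69) = 0.69
(The value 0.69 < 1 shows this instance is not satisfied; not a Ł∞-tautology in general.)

0.69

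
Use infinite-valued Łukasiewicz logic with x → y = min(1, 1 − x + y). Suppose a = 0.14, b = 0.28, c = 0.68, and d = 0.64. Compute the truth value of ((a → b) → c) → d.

a → b = min(1, 1 − 0.14 + 0.28) = min(1, 1.14) = 1.00
(a → b) → c = min(1, 1 − 1.00 + 0.68) = min(1, 0.68) = 0.68
((a → b) → c) → d = min(1, 1 − 0.68 + 0.64) = min(1, 0.96) = 0.96

0.96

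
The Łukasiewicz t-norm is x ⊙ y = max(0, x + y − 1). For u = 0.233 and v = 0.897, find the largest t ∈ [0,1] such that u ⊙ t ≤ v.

1.000

The residuum of the Łukasiewicz t-norm gives the supremum: min(1, 1 − 0.233 + 0.897).
1 − 0.233 + 0.897 = 1.664, so t = min(1, 1.664) = 1.000.
Check: 0.233 ⊙ 1.000 = max(0, 0.233) = 0.233 ≤ 0.897.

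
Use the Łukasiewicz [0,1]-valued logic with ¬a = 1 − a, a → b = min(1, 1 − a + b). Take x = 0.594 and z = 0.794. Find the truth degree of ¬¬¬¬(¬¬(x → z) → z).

0.794

x → z = min(1, 1 − 0.594 + 0.794) = min(1, 1.200) = 1.000
¬(x → z) = 1 − 1.000 = 0.000
¬¬(x → z) = 1 − 0.000 = 1.000
¬¬(x → z) → z = min(1, 1 − 1.000 + 0.794) = min(1, 0.794) = 0.794
¬(¬¬(x → z) → z) = 1 − 0.794 = 0.206
¬¬(¬¬(x → z) → z) = 1 − 0.206 = 0.794
¬¬¬(¬¬(x → z) → z) = 1 − 0.794 = 0.206
¬¬¬¬(¬¬(x → z) → z) = 1 − 0.206 = 0.794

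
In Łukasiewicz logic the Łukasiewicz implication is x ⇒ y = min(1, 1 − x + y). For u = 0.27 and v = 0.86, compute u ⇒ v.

u ⇒ v = min(1, 1 − 0.27 + 0.86) = min(1, 1.59) = 1.00
For comparison, the Gödel implication (1 if x ≤ y else y) would give 1.00.

1.00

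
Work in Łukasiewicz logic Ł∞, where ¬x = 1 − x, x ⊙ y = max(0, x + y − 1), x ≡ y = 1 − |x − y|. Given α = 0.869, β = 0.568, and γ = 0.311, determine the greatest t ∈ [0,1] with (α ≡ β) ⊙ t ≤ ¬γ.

0.990

α ≡ β = 1 − |0.869 − 0.568| = 1 − 0.301 = 0.699
So the left factor is α ≡ β = 0.699.
¬γ = 1 − 0.311 = 0.689
So the right-hand bound is ¬γ = 0.689.
The residuum of the Łukasiewicz t-norm gives the supremum: min(1, 1 − 0.699 + 0.689).
1 − 0.699 + 0.689 = 0.990, so t = min(1, 0.990) = 0.990.
Check: 0.699 ⊙ 0.990 = max(0, 0.689) = 0.689 ≤ 0.689.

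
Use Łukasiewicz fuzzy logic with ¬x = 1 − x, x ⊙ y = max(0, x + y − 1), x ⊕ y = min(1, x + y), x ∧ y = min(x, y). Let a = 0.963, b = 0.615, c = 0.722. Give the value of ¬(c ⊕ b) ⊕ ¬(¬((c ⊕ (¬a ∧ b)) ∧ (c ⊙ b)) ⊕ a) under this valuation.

0.000

c ⊕ b = min(1, 0.722 + 0.615) = min(1, 1.337) = 1.000
¬(c ⊕ b) = 1 − 1.000 = 0.000
¬a = 1 − 0.963 = 0.037
¬a ∧ b = min(0.037, 0.615) = 0.037
c ⊕ (¬a ∧ b) = min(1, 0.722 + 0.037) = min(1, 0.759) = 0.759
c ⊙ b = max(0, 0.722 + 0.615 − 1) = max(0, 0.337) = 0.337
(c ⊕ (¬a ∧ b)) ∧ (c ⊙ b) = min(0.759, 0.337) = 0.337
¬((c ⊕ (¬a ∧ b)) ∧ (c ⊙ b)) = 1 − 0.337 = 0.663
¬((c ⊕ (¬a ∧ b)) ∧ (c ⊙ b)) ⊕ a = min(1, 0.663 + 0.963) = min(1, 1.626) = 1.000
¬(¬((c ⊕ (¬a ∧ b)) ∧ (c ⊙ b)) ⊕ a) = 1 − 1.000 = 0.000
¬(c ⊕ b) ⊕ ¬(¬((c ⊕ (¬a ∧ b)) ∧ (c ⊙ b)) ⊕ a) = min(1, 0.000 + 0.000) = min(1, 0.000) = 0.000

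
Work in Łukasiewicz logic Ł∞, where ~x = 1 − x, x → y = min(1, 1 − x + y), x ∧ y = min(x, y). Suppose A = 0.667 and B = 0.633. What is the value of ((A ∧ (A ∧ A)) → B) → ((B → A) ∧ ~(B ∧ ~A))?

A ∧ A = min(0.667, 0.667) = 0.667
A ∧ (A ∧ A) = min(0.667, 0.667) = 0.667
(A ∧ (A ∧ A)) → B = min(1, 1 − 0.667 + 0.633) = min(1, 0.966) = 0.966
B → A = min(1, 1 − 0.633 + 0.667) = min(1, 1.034) = 1.000
~A = 1 − 0.667 = 0.333
B ∧ ~A = min(0.633, 0.333) = 0.333
~(B ∧ ~A) = 1 − 0.333 = 0.667
(B → A) ∧ ~(B ∧ ~A) = min(1.000, 0.667) = 0.667
((A ∧ (A ∧ A)) → B) → ((B → A) ∧ ~(B ∧ ~A)) = min(1, 1 − 0.966 + 0.667) = min(1, 0.701) = 0.701

0.701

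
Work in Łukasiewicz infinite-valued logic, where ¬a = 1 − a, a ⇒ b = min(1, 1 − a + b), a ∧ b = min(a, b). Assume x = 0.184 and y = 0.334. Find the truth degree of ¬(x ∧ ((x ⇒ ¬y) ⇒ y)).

¬y = 1 − 0.334 = 0.666
x ⇒ ¬y = min(1, 1 − 0.184 + 0.666) = min(1, 1.482) = 1.000
(x ⇒ ¬y) ⇒ y = min(1, 1 − 1.000 + 0.334) = min(1, 0.334) = 0.334
x ∧ ((x ⇒ ¬y) ⇒ y) = min(0.184, 0.334) = 0.184
¬(x ∧ ((x ⇒ ¬y) ⇒ y)) = 1 − 0.184 = 0.816

0.816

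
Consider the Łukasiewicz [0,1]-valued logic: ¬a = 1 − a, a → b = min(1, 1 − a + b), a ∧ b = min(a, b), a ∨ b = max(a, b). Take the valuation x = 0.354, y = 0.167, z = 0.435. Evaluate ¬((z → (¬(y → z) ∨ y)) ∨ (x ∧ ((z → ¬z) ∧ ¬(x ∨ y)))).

y → z = min(1, 1 − 0.167 + 0.435) = min(1, 1.268) = 1.000
¬(y → z) = 1 − 1.000 = 0.000
¬(y → z) ∨ y = max(0.000, 0.167) = 0.167
z → (¬(y → z) ∨ y) = min(1, 1 − 0.435 + 0.167) = min(1, 0.732) = 0.732
¬z = 1 − 0.435 = 0.565
z → ¬z = min(1, 1 − 0.435 + 0.565) = min(1, 1.130) = 1.000
x ∨ y = max(0.354, 0.167) = 0.354
¬(x ∨ y) = 1 − 0.354 = 0.646
(z → ¬z) ∧ ¬(x ∨ y) = min(1.000, 0.646) = 0.646
x ∧ ((z → ¬z) ∧ ¬(x ∨ y)) = min(0.354, 0.646) = 0.354
(z → (¬(y → z) ∨ y)) ∨ (x ∧ ((z → ¬z) ∧ ¬(x ∨ y))) = max(0.732, 0.354) = 0.732
¬((z → (¬(y → z) ∨ y)) ∨ (x ∧ ((z → ¬z) ∧ ¬(x ∨ y)))) = 1 − 0.732 = 0.268

0.268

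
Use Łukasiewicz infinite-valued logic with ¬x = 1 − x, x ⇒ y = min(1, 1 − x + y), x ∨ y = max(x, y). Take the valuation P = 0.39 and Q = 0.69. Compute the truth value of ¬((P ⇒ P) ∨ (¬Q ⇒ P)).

0.00

P ⇒ P = min(1, 1 − 0.39 + 0.39) = min(1, 1.00) = 1.00
¬Q = 1 − 0.69 = 0.31
¬Q ⇒ P = min(1, 1 − 0.31 + 0.39) = min(1, 1.08) = 1.00
(P ⇒ P) ∨ (¬Q ⇒ P) = max(1.00, 1.00) = 1.00
¬((P ⇒ P) ∨ (¬Q ⇒ P)) = 1 − 1.00 = 0.00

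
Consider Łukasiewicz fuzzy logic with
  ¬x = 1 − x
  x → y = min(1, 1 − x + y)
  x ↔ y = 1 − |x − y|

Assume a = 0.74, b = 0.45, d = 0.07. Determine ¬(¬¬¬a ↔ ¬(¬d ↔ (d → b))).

¬a = 1 − 0.74 = 0.26
¬¬a = 1 − 0.26 = 0.74
¬¬¬a = 1 − 0.74 = 0.26
¬d = 1 − 0.07 = 0.93
d → b = min(1, 1 − 0.07 + 0.45) = min(1, 1.38) = 1.00
¬d ↔ (d → b) = 1 − |0.93 − 1.00| = 1 − 0.07 = 0.93
¬(¬d ↔ (d → b)) = 1 − 0.93 = 0.07
¬¬¬a ↔ ¬(¬d ↔ (d → b)) = 1 − |0.26 − 0.07| = 1 − 0.19 = 0.81
¬(¬¬¬a ↔ ¬(¬d ↔ (d → b))) = 1 − 0.81 = 0.19

0.19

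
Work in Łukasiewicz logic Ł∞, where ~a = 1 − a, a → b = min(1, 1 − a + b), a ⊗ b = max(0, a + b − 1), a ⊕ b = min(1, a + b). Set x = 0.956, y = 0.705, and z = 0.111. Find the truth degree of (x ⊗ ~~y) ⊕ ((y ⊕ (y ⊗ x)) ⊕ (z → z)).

1.000

~y = 1 − 0.705 = 0.295
~~y = 1 − 0.295 = 0.705
x ⊗ ~~y = max(0, 0.956 + 0.705 − 1) = max(0, 0.661) = 0.661
y ⊗ x = max(0, 0.705 + 0.956 − 1) = max(0, 0.661) = 0.661
y ⊕ (y ⊗ x) = min(1, 0.705 + 0.661) = min(1, 1.366) = 1.000
z → z = min(1, 1 − 0.111 + 0.111) = min(1, 1.000) = 1.000
(y ⊕ (y ⊗ x)) ⊕ (z → z) = min(1, 1.000 + 1.000) = min(1, 2.000) = 1.000
(x ⊗ ~~y) ⊕ ((y ⊕ (y ⊗ x)) ⊕ (z → z)) = min(1, 0.661 + 1.000) = min(1, 1.661) = 1.000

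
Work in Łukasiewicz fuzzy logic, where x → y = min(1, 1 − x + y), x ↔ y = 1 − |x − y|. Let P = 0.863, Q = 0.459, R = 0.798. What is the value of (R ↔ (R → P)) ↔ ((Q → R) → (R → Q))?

0.863

R → P = min(1, 1 − 0.798 + 0.863) = min(1, 1.065) = 1.000
R ↔ (R → P) = 1 − |0.798 − 1.000| = 1 − 0.202 = 0.798
Q → R = min(1, 1 − 0.459 + 0.798) = min(1, 1.339) = 1.000
R → Q = min(1, 1 − 0.798 + 0.459) = min(1, 0.661) = 0.661
(Q → R) → (R → Q) = min(1, 1 − 1.000 + 0.661) = min(1, 0.661) = 0.661
(R ↔ (R → P)) ↔ ((Q → R) → (R → Q)) = 1 − |0.798 − 0.661| = 1 − 0.137 = 0.863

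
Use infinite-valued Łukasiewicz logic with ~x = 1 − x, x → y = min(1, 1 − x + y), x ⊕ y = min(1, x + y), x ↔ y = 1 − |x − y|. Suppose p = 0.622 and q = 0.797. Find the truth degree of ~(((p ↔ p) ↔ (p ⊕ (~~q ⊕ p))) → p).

0.378

p ↔ p = 1 − |0.622 − 0.622| = 1 − 0.000 = 1.000
~q = 1 − 0.797 = 0.203
~~q = 1 − 0.203 = 0.797
~~q ⊕ p = min(1, 0.797 + 0.622) = min(1, 1.419) = 1.000
p ⊕ (~~q ⊕ p) = min(1, 0.622 + 1.000) = min(1, 1.622) = 1.000
(p ↔ p) ↔ (p ⊕ (~~q ⊕ p)) = 1 − |1.000 − 1.000| = 1 − 0.000 = 1.000
((p ↔ p) ↔ (p ⊕ (~~q ⊕ p))) → p = min(1, 1 − 1.000 + 0.622) = min(1, 0.622) = 0.622
~(((p ↔ p) ↔ (p ⊕ (~~q ⊕ p))) → p) = 1 − 0.622 = 0.378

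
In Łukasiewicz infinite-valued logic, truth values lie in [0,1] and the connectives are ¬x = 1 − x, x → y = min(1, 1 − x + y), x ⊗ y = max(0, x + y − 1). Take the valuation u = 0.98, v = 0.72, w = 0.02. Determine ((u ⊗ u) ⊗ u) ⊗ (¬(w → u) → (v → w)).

u ⊗ u = max(0, 0.98 + 0.98 − 1) = max(0, 0.96) = 0.96
(u ⊗ u) ⊗ u = max(0, 0.96 + 0.98 − 1) = max(0, 0.94) = 0.94
w → u = min(1, 1 − 0.02 + 0.98) = min(1, 1.96) = 1.00
¬(w → u) = 1 − 1.00 = 0.00
v → w = min(1, 1 − 0.72 + 0.02) = min(1, 0.30) = 0.30
¬(w → u) → (v → w) = min(1, 1 − 0.00 + 0.30) = min(1, 1.30) = 1.00
((u ⊗ u) ⊗ u) ⊗ (¬(w → u) → (v → w)) = max(0, 0.94 + 1.00 − 1) = max(0, 0.94) = 0.94

0.94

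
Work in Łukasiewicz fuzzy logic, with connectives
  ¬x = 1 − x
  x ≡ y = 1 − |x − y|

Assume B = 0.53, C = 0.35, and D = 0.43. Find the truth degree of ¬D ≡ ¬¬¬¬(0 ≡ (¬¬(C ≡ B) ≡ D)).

0.82

¬D = 1 − 0.43 = 0.57
C ≡ B = 1 − |0.35 − 0.53| = 1 − 0.18 = 0.82
¬(C ≡ B) = 1 − 0.82 = 0.18
¬¬(C ≡ B) = 1 − 0.18 = 0.82
¬¬(C ≡ B) ≡ D = 1 − |0.82 − 0.43| = 1 − 0.39 = 0.61
0 ≡ (¬¬(C ≡ B) ≡ D) = 1 − |0.00 − 0.61| = 1 − 0.61 = 0.39
¬(0 ≡ (¬¬(C ≡ B) ≡ D)) = 1 − 0.39 = 0.61
¬¬(0 ≡ (¬¬(C ≡ B) ≡ D)) = 1 − 0.61 = 0.39
¬¬¬(0 ≡ (¬¬(C ≡ B) ≡ D)) = 1 − 0.39 = 0.61
¬¬¬¬(0 ≡ (¬¬(C ≡ B) ≡ D)) = 1 − 0.61 = 0.39
¬D ≡ ¬¬¬¬(0 ≡ (¬¬(C ≡ B) ≡ D)) = 1 − |0.57 − 0.39| = 1 − 0.18 = 0.82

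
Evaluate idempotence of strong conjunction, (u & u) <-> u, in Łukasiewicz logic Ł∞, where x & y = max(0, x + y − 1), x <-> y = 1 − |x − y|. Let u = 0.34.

0.66

u & u = max(0, 0.34 + 0.34 − 1) = max(0, -0.32) = 0.00
(u & u) <-> u = 1 − |0.00 − 0.34| = 1 − 0.34 = 0.66
(The value 0.66 < 1 shows this instance is not satisfied; fails in Ł∞ since a ⊗ a = max(0, 2a−1) ≠ a in general.)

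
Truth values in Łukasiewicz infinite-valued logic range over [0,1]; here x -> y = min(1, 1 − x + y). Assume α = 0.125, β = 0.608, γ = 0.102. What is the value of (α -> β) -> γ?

0.102

α -> β = min(1, 1 − 0.125 + 0.608) = min(1, 1.483) = 1.000
(α -> β) -> γ = min(1, 1 − 1.000 + 0.102) = min(1, 0.102) = 0.102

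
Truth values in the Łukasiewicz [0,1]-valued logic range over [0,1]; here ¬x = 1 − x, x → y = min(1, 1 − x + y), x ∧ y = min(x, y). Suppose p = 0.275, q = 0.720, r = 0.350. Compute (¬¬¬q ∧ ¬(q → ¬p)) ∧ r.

0.000

¬q = 1 − 0.720 = 0.280
¬¬q = 1 − 0.280 = 0.720
¬¬¬q = 1 − 0.720 = 0.280
¬p = 1 − 0.275 = 0.725
q → ¬p = min(1, 1 − 0.720 + 0.725) = min(1, 1.005) = 1.000
¬(q → ¬p) = 1 − 1.000 = 0.000
¬¬¬q ∧ ¬(q → ¬p) = min(0.280, 0.000) = 0.000
(¬¬¬q ∧ ¬(q → ¬p)) ∧ r = min(0.000, 0.350) = 0.000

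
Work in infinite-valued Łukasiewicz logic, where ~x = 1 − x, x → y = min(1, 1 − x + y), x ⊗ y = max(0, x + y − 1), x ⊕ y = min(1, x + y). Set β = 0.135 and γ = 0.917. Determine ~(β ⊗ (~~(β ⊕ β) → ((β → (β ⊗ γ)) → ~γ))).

0.969

β ⊕ β = min(1, 0.135 + 0.135) = min(1, 0.270) = 0.270
~(β ⊕ β) = 1 − 0.270 = 0.730
~~(β ⊕ β) = 1 − 0.730 = 0.270
β ⊗ γ = max(0, 0.135 + 0.917 − 1) = max(0, 0.052) = 0.052
β → (β ⊗ γ) = min(1, 1 − 0.135 + 0.052) = min(1, 0.917) = 0.917
~γ = 1 − 0.917 = 0.083
(β → (β ⊗ γ)) → ~γ = min(1, 1 − 0.917 + 0.083) = min(1, 0.166) = 0.166
~~(β ⊕ β) → ((β → (β ⊗ γ)) → ~γ) = min(1, 1 − 0.270 + 0.166) = min(1, 0.896) = 0.896
β ⊗ (~~(β ⊕ β) → ((β → (β ⊗ γ)) → ~γ)) = max(0, 0.135 + 0.896 − 1) = max(0, 0.031) = 0.031
~(β ⊗ (~~(β ⊕ β) → ((β → (β ⊗ γ)) → ~γ))) = 1 − 0.031 = 0.969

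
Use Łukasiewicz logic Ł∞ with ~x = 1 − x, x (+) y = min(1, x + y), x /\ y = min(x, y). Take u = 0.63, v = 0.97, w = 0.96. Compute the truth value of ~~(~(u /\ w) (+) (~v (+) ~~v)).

1.00

u /\ w = min(0.63, 0.96) = 0.63
~(u /\ w) = 1 − 0.63 = 0.37
~v = 1 − 0.97 = 0.03
~~v = 1 − 0.03 = 0.97
~v (+) ~~v = min(1, 0.03 + 0.97) = min(1, 1.00) = 1.00
~(u /\ w) (+) (~v (+) ~~v) = min(1, 0.37 + 1.00) = min(1, 1.37) = 1.00
~(~(u /\ w) (+) (~v (+) ~~v)) = 1 − 1.00 = 0.00
~~(~(u /\ w) (+) (~v (+) ~~v)) = 1 − 0.00 = 1.00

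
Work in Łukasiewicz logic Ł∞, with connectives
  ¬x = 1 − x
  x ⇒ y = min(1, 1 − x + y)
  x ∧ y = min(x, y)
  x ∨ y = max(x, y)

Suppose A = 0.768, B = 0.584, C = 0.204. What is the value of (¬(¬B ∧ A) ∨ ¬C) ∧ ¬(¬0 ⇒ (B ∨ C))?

0.416

¬B = 1 − 0.584 = 0.416
¬B ∧ A = min(0.416, 0.768) = 0.416
¬(¬B ∧ A) = 1 − 0.416 = 0.584
¬C = 1 − 0.204 = 0.796
¬(¬B ∧ A) ∨ ¬C = max(0.584, 0.796) = 0.796
¬0 = 1 − 0.000 = 1.000
B ∨ C = max(0.584, 0.204) = 0.584
¬0 ⇒ (B ∨ C) = min(1, 1 − 1.000 + 0.584) = min(1, 0.584) = 0.584
¬(¬0 ⇒ (B ∨ C)) = 1 − 0.584 = 0.416
(¬(¬B ∧ A) ∨ ¬C) ∧ ¬(¬0 ⇒ (B ∨ C)) = min(0.796, 0.416) = 0.416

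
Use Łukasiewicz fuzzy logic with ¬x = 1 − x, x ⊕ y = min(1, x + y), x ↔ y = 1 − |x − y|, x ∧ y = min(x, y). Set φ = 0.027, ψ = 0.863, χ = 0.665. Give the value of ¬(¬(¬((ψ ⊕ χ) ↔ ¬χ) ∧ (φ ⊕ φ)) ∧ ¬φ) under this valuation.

0.054

ψ ⊕ χ = min(1, 0.863 + 0.665) = min(1, 1.528) = 1.000
¬χ = 1 − 0.665 = 0.335
(ψ ⊕ χ) ↔ ¬χ = 1 − |1.000 − 0.335| = 1 − 0.665 = 0.335
¬((ψ ⊕ χ) ↔ ¬χ) = 1 − 0.335 = 0.665
φ ⊕ φ = min(1, 0.027 + 0.027) = min(1, 0.054) = 0.054
¬((ψ ⊕ χ) ↔ ¬χ) ∧ (φ ⊕ φ) = min(0.665, 0.054) = 0.054
¬(¬((ψ ⊕ χ) ↔ ¬χ) ∧ (φ ⊕ φ)) = 1 − 0.054 = 0.946
¬φ = 1 − 0.027 = 0.973
¬(¬((ψ ⊕ χ) ↔ ¬χ) ∧ (φ ⊕ φ)) ∧ ¬φ = min(0.946, 0.973) = 0.946
¬(¬(¬((ψ ⊕ χ) ↔ ¬χ) ∧ (φ ⊕ φ)) ∧ ¬φ) = 1 − 0.946 = 0.054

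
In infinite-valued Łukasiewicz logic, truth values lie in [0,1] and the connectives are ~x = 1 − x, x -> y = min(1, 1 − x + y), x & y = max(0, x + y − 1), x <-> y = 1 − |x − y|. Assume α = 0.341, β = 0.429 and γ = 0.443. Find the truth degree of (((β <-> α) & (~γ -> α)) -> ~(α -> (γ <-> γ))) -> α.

β <-> α = 1 − |0.429 − 0.341| = 1 − 0.088 = 0.912
~γ = 1 − 0.443 = 0.557
~γ -> α = min(1, 1 − 0.557 + 0.341) = min(1, 0.784) = 0.784
(β <-> α) & (~γ -> α) = max(0, 0.912 + 0.784 − 1) = max(0, 0.696) = 0.696
γ <-> γ = 1 − |0.443 − 0.443| = 1 − 0.000 = 1.000
α -> (γ <-> γ) = min(1, 1 − 0.341 + 1.000) = min(1, 1.659) = 1.000
~(α -> (γ <-> γ)) = 1 − 1.000 = 0.000
((β <-> α) & (~γ -> α)) -> ~(α -> (γ <-> γ)) = min(1, 1 − 0.696 + 0.000) = min(1, 0.304) = 0.304
(((β <-> α) & (~γ -> α)) -> ~(α -> (γ <-> γ))) -> α = min(1, 1 − 0.304 + 0.341) = min(1, 1.037) = 1.000

1.000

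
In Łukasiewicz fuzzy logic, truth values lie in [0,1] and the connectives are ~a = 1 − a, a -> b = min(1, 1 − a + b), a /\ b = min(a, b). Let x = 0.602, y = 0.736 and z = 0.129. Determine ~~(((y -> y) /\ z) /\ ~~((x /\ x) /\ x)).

y -> y = min(1, 1 − 0.736 + 0.736) = min(1, 1.000) = 1.000
(y -> y) /\ z = min(1.000, 0.129) = 0.129
x /\ x = min(0.602, 0.602) = 0.602
(x /\ x) /\ x = min(0.602, 0.602) = 0.602
~((x /\ x) /\ x) = 1 − 0.602 = 0.398
~~((x /\ x) /\ x) = 1 − 0.398 = 0.602
((y -> y) /\ z) /\ ~~((x /\ x) /\ x) = min(0.129, 0.602) = 0.129
~(((y -> y) /\ z) /\ ~~((x /\ x) /\ x)) = 1 − 0.129 = 0.871
~~(((y -> y) /\ z) /\ ~~((x /\ x) /\ x)) = 1 − 0.871 = 0.129

0.129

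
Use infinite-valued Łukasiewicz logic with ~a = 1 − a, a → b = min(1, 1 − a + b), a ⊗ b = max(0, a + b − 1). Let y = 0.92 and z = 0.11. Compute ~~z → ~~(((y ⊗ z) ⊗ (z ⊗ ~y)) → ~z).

~z = 1 − 0.11 = 0.89
~~z = 1 − 0.89 = 0.11
y ⊗ z = max(0, 0.92 + 0.11 − 1) = max(0, 0.03) = 0.03
~y = 1 − 0.92 = 0.08
z ⊗ ~y = max(0, 0.11 + 0.08 − 1) = max(0, -0.81) = 0.00
(y ⊗ z) ⊗ (z ⊗ ~y) = max(0, 0.03 + 0.00 − 1) = max(0, -0.97) = 0.00
((y ⊗ z) ⊗ (z ⊗ ~y)) → ~z = min(1, 1 − 0.00 + 0.89) = min(1, 1.89) = 1.00
~(((y ⊗ z) ⊗ (z ⊗ ~y)) → ~z) = 1 − 1.00 = 0.00
~~(((y ⊗ z) ⊗ (z ⊗ ~y)) → ~z) = 1 − 0.00 = 1.00
~~z → ~~(((y ⊗ z) ⊗ (z ⊗ ~y)) → ~z) = min(1, 1 − 0.11 + 1.00) = min(1, 1.89) = 1.00

1.00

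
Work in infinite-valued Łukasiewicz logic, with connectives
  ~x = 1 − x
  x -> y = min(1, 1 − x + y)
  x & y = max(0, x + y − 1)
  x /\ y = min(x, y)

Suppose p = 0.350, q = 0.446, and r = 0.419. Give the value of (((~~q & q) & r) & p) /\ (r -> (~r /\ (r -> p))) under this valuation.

0.000

~q = 1 − 0.446 = 0.554
~~q = 1 − 0.554 = 0.446
~~q & q = max(0, 0.446 + 0.446 − 1) = max(0, -0.108) = 0.000
(~~q & q) & r = max(0, 0.000 + 0.419 − 1) = max(0, -0.581) = 0.000
((~~q & q) & r) & p = max(0, 0.000 + 0.350 − 1) = max(0, -0.650) = 0.000
~r = 1 − 0.419 = 0.581
r -> p = min(1, 1 − 0.419 + 0.350) = min(1, 0.931) = 0.931
~r /\ (r -> p) = min(0.581, 0.931) = 0.581
r -> (~r /\ (r -> p)) = min(1, 1 − 0.419 + 0.581) = min(1, 1.162) = 1.000
(((~~q & q) & r) & p) /\ (r -> (~r /\ (r -> p))) = min(0.000, 1.000) = 0.000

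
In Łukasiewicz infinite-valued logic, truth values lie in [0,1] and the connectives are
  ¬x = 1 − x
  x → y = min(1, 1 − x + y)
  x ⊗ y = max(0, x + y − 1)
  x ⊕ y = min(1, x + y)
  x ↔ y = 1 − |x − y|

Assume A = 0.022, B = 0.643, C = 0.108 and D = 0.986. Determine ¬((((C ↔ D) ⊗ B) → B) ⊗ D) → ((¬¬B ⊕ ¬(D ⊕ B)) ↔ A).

1.000

C ↔ D = 1 − |0.108 − 0.986| = 1 − 0.878 = 0.122
(C ↔ D) ⊗ B = max(0, 0.122 + 0.643 − 1) = max(0, -0.235) = 0.000
((C ↔ D) ⊗ B) → B = min(1, 1 − 0.000 + 0.643) = min(1, 1.643) = 1.000
(((C ↔ D) ⊗ B) → B) ⊗ D = max(0, 1.000 + 0.986 − 1) = max(0, 0.986) = 0.986
¬((((C ↔ D) ⊗ B) → B) ⊗ D) = 1 − 0.986 = 0.014
¬B = 1 − 0.643 = 0.357
¬¬B = 1 − 0.357 = 0.643
D ⊕ B = min(1, 0.986 + 0.643) = min(1, 1.629) = 1.000
¬(D ⊕ B) = 1 − 1.000 = 0.000
¬¬B ⊕ ¬(D ⊕ B) = min(1, 0.643 + 0.000) = min(1, 0.643) = 0.643
(¬¬B ⊕ ¬(D ⊕ B)) ↔ A = 1 − |0.643 − 0.022| = 1 − 0.621 = 0.379
¬((((C ↔ D) ⊗ B) → B) ⊗ D) → ((¬¬B ⊕ ¬(D ⊕ B)) ↔ A) = min(1, 1 − 0.014 + 0.379) = min(1, 1.365) = 1.000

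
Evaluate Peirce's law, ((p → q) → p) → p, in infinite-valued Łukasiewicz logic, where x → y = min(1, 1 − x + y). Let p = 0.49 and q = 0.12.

p → q = min(1, 1 − 0.49 + 0.12) = min(1, 0.63) = 0.63
(p → q) → p = min(1, 1 − 0.63 + 0.49) = min(1, 0.86) = 0.86
((p → q) → p) → p = min(1, 1 − 0.86 + 0.49) = min(1, 0.63) = 0.63
(The value 0.63 < 1 shows this instance is not satisfied; not a Ł∞-tautology in general.)

0.63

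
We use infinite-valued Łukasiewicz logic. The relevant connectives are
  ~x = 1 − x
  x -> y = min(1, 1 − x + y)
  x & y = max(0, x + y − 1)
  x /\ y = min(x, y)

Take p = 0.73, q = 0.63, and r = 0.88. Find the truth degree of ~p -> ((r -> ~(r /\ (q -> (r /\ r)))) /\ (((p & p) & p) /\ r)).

~p = 1 − 0.73 = 0.27
r /\ r = min(0.88, 0.88) = 0.88
q -> (r /\ r) = min(1, 1 − 0.63 + 0.88) = min(1, 1.25) = 1.00
r /\ (q -> (r /\ r)) = min(0.88, 1.00) = 0.88
~(r /\ (q -> (r /\ r))) = 1 − 0.88 = 0.12
r -> ~(r /\ (q -> (r /\ r))) = min(1, 1 − 0.88 + 0.12) = min(1, 0.24) = 0.24
p & p = max(0, 0.73 + 0.73 − 1) = max(0, 0.46) = 0.46
(p & p) & p = max(0, 0.46 + 0.73 − 1) = max(0, 0.19) = 0.19
((p & p) & p) /\ r = min(0.19, 0.88) = 0.19
(r -> ~(r /\ (q -> (r /\ r)))) /\ (((p & p) & p) /\ r) = min(0.24, 0.19) = 0.19
~p -> ((r -> ~(r /\ (q -> (r /\ r)))) /\ (((p & p) & p) /\ r)) = min(1, 1 − 0.27 + 0.19) = min(1, 0.92) = 0.92

0.92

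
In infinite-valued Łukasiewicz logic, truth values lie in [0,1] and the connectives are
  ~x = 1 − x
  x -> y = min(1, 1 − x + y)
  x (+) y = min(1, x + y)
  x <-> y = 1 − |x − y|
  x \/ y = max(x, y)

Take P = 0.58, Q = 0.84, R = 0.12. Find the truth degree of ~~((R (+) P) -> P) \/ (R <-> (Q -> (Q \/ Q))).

R (+) P = min(1, 0.12 + 0.58) = min(1, 0.70) = 0.70
(R (+) P) -> P = min(1, 1 − 0.70 + 0.58) = min(1, 0.88) = 0.88
~((R (+) P) -> P) = 1 − 0.88 = 0.12
~~((R (+) P) -> P) = 1 − 0.12 = 0.88
Q \/ Q = max(0.84, 0.84) = 0.84
Q -> (Q \/ Q) = min(1, 1 − 0.84 + 0.84) = min(1, 1.00) = 1.00
R <-> (Q -> (Q \/ Q)) = 1 − |0.12 − 1.00| = 1 − 0.88 = 0.12
~~((R (+) P) -> P) \/ (R <-> (Q -> (Q \/ Q))) = max(0.88, 0.12) = 0.88

0.88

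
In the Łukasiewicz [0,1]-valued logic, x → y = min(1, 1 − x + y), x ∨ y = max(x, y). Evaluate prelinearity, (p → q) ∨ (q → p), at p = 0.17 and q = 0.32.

1.00

p → q = min(1, 1 − 0.17 + 0.32) = min(1, 1.15) = 1.00
q → p = min(1, 1 − 0.32 + 0.17) = min(1, 0.85) = 0.85
(p → q) ∨ (q → p) = max(1.00, 0.85) = 1.00
(As expected: a Ł∞-tautology — holds in every MV-chain.)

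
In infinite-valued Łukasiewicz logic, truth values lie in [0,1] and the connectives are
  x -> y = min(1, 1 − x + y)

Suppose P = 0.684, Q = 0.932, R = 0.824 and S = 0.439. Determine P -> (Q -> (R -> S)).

R -> S = min(1, 1 − 0.824 + 0.439) = min(1, 0.615) = 0.615
Q -> (R -> S) = min(1, 1 − 0.932 + 0.615) = min(1, 0.683) = 0.683
P -> (Q -> (R -> S)) = min(1, 1 − 0.684 + 0.683) = min(1, 0.999) = 0.999

0.999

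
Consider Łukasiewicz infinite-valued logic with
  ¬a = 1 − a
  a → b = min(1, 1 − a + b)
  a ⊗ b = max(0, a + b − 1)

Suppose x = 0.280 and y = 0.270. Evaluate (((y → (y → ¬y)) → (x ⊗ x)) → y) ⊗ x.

¬y = 1 − 0.270 = 0.730
y → ¬y = min(1, 1 − 0.270 + 0.730) = min(1, 1.460) = 1.000
y → (y → ¬y) = min(1, 1 − 0.270 + 1.000) = min(1, 1.730) = 1.000
x ⊗ x = max(0, 0.280 + 0.280 − 1) = max(0, -0.440) = 0.000
(y → (y → ¬y)) → (x ⊗ x) = min(1, 1 − 1.000 + 0.000) = min(1, 0.000) = 0.000
((y → (y → ¬y)) → (x ⊗ x)) → y = min(1, 1 − 0.000 + 0.270) = min(1, 1.270) = 1.000
(((y → (y → ¬y)) → (x ⊗ x)) → y) ⊗ x = max(0, 1.000 + 0.280 − 1) = max(0, 0.280) = 0.280

0.280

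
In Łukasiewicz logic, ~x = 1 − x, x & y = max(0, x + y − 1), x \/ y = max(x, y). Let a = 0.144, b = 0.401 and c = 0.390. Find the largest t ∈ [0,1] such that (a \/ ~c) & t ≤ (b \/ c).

~c = 1 − 0.390 = 0.610
a \/ ~c = max(0.144, 0.610) = 0.610
So the left factor is a \/ ~c = 0.610.
b \/ c = max(0.401, 0.390) = 0.401
So the right-hand bound is b \/ c = 0.401.
The residuum of the Łukasiewicz t-norm gives the supremum: min(1, 1 − 0.610 + 0.401).
1 − 0.610 + 0.401 = 0.791, so t = min(1, 0.791) = 0.791.
Check: 0.610 & 0.791 = max(0, 0.401) = 0.401 ≤ 0.401.

0.791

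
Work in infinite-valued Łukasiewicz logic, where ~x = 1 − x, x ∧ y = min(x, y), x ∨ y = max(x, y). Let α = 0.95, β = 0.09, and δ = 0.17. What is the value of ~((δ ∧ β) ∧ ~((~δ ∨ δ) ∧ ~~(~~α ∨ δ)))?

0.91

δ ∧ β = min(0.17, 0.09) = 0.09
~δ = 1 − 0.17 = 0.83
~δ ∨ δ = max(0.83, 0.17) = 0.83
~α = 1 − 0.95 = 0.05
~~α = 1 − 0.05 = 0.95
~~α ∨ δ = max(0.95, 0.17) = 0.95
~(~~α ∨ δ) = 1 − 0.95 = 0.05
~~(~~α ∨ δ) = 1 − 0.05 = 0.95
(~δ ∨ δ) ∧ ~~(~~α ∨ δ) = min(0.83, 0.95) = 0.83
~((~δ ∨ δ) ∧ ~~(~~α ∨ δ)) = 1 − 0.83 = 0.17
(δ ∧ β) ∧ ~((~δ ∨ δ) ∧ ~~(~~α ∨ δ)) = min(0.09, 0.17) = 0.09
~((δ ∧ β) ∧ ~((~δ ∨ δ) ∧ ~~(~~α ∨ δ))) = 1 − 0.09 = 0.91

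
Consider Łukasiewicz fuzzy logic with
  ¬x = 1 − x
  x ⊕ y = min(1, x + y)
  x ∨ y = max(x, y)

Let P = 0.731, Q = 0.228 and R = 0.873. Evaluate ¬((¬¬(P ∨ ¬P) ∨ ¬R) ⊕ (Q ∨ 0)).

0.041

¬P = 1 − 0.731 = 0.269
P ∨ ¬P = max(0.731, 0.269) = 0.731
¬(P ∨ ¬P) = 1 − 0.731 = 0.269
¬¬(P ∨ ¬P) = 1 − 0.269 = 0.731
¬R = 1 − 0.873 = 0.127
¬¬(P ∨ ¬P) ∨ ¬R = max(0.731, 0.127) = 0.731
Q ∨ 0 = max(0.228, 0.000) = 0.228
(¬¬(P ∨ ¬P) ∨ ¬R) ⊕ (Q ∨ 0) = min(1, 0.731 + 0.228) = min(1, 0.959) = 0.959
¬((¬¬(P ∨ ¬P) ∨ ¬R) ⊕ (Q ∨ 0)) = 1 − 0.959 = 0.041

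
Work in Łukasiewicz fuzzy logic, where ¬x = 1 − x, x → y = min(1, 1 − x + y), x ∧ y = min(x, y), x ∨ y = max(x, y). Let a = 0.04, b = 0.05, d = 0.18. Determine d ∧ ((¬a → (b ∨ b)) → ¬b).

0.18

¬a = 1 − 0.04 = 0.96
b ∨ b = max(0.05, 0.05) = 0.05
¬a → (b ∨ b) = min(1, 1 − 0.96 + 0.05) = min(1, 0.09) = 0.09
¬b = 1 − 0.05 = 0.95
(¬a → (b ∨ b)) → ¬b = min(1, 1 − 0.09 + 0.95) = min(1, 1.86) = 1.00
d ∧ ((¬a → (b ∨ b)) → ¬b) = min(0.18, 1.00) = 0.18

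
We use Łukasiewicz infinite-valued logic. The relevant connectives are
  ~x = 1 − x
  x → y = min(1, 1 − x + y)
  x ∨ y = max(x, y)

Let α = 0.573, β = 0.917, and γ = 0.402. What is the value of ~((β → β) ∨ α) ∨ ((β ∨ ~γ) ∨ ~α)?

0.917

β → β = min(1, 1 − 0.917 + 0.917) = min(1, 1.000) = 1.000
(β → β) ∨ α = max(1.000, 0.573) = 1.000
~((β → β) ∨ α) = 1 − 1.000 = 0.000
~γ = 1 − 0.402 = 0.598
β ∨ ~γ = max(0.917, 0.598) = 0.917
~α = 1 − 0.573 = 0.427
(β ∨ ~γ) ∨ ~α = max(0.917, 0.427) = 0.917
~((β → β) ∨ α) ∨ ((β ∨ ~γ) ∨ ~α) = max(0.000, 0.917) = 0.917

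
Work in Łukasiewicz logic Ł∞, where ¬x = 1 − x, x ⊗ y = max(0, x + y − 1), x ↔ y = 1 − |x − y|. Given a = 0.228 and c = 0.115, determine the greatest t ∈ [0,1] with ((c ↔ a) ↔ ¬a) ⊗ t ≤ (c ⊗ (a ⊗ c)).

0.115

c ↔ a = 1 − |0.115 − 0.228| = 1 − 0.113 = 0.887
¬a = 1 − 0.228 = 0.772
(c ↔ a) ↔ ¬a = 1 − |0.887 − 0.772| = 1 − 0.115 = 0.885
So the left factor is (c ↔ a) ↔ ¬a = 0.885.
a ⊗ c = max(0, 0.228 + 0.115 − 1) = max(0, -0.657) = 0.000
c ⊗ (a ⊗ c) = max(0, 0.115 + 0.000 − 1) = max(0, -0.885) = 0.000
So the right-hand bound is c ⊗ (a ⊗ c) = 0.000.
The residuum of the Łukasiewicz t-norm gives the supremum: min(1, 1 − 0.885 + 0.000).
1 − 0.885 + 0.000 = 0.115, so t = min(1, 0.115) = 0.115.
Check: 0.885 ⊗ 0.115 = max(0, 0.000) = 0.000 ≤ 0.000.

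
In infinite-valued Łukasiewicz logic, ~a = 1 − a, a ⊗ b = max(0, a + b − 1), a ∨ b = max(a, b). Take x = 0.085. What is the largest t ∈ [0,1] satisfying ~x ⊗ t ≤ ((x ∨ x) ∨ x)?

0.170

~x = 1 − 0.085 = 0.915
So the left factor is ~x = 0.915.
x ∨ x = max(0.085, 0.085) = 0.085
(x ∨ x) ∨ x = max(0.085, 0.085) = 0.085
So the right-hand bound is (x ∨ x) ∨ x = 0.085.
The residuum of the Łukasiewicz t-norm gives the supremum: min(1, 1 − 0.915 + 0.085).
1 − 0.915 + 0.085 = 0.170, so t = min(1, 0.170) = 0.170.
Check: 0.915 ⊗ 0.170 = max(0, 0.085) = 0.085 ≤ 0.085.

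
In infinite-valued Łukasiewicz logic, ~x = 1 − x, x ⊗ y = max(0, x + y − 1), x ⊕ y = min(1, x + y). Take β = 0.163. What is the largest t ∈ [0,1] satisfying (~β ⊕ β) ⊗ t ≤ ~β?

~β = 1 − 0.163 = 0.837
~β ⊕ β = min(1, 0.837 + 0.163) = min(1, 1.000) = 1.000
So the left factor is ~β ⊕ β = 1.000.
So the right-hand bound is ~β = 0.837.
The residuum of the Łukasiewicz t-norm gives the supremum: min(1, 1 − 1.000 + 0.837).
1 − 1.000 + 0.837 = 0.837, so t = min(1, 0.837) = 0.837.
Check: 1.000 ⊗ 0.837 = max(0, 0.837) = 0.837 ≤ 0.837.

0.837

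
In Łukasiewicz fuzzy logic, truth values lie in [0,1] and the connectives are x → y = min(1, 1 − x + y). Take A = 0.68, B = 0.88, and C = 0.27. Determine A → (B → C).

B → C = min(1, 1 − 0.88 + 0.27) = min(1, 0.39) = 0.39
A → (B → C) = min(1, 1 − 0.68 + 0.39) = min(1, 0.71) = 0.71

0.71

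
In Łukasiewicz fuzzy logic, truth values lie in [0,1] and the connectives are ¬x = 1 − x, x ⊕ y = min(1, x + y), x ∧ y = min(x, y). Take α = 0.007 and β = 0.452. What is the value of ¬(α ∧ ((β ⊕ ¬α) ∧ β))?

¬α = 1 − 0.007 = 0.993
β ⊕ ¬α = min(1, 0.452 + 0.993) = min(1, 1.445) = 1.000
(β ⊕ ¬α) ∧ β = min(1.000, 0.452) = 0.452
α ∧ ((β ⊕ ¬α) ∧ β) = min(0.007, 0.452) = 0.007
¬(α ∧ ((β ⊕ ¬α) ∧ β)) = 1 − 0.007 = 0.993

0.993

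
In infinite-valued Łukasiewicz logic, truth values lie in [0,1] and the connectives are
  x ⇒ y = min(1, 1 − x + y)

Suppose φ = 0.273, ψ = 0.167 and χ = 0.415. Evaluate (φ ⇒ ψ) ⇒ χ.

φ ⇒ ψ = min(1, 1 − 0.273 + 0.167) = min(1, 0.894) = 0.894
(φ ⇒ ψ) ⇒ χ = min(1, 1 − 0.894 + 0.415) = min(1, 0.521) = 0.521

0.521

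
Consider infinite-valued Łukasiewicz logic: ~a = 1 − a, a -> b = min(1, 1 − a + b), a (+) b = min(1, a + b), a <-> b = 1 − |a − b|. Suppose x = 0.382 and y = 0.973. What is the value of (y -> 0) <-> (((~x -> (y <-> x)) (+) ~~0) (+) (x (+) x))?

y -> 0 = min(1, 1 − 0.973 + 0.000) = min(1, 0.027) = 0.027
~x = 1 − 0.382 = 0.618
y <-> x = 1 − |0.973 − 0.382| = 1 − 0.591 = 0.409
~x -> (y <-> x) = min(1, 1 − 0.618 + 0.409) = min(1, 0.791) = 0.791
~0 = 1 − 0.000 = 1.000
~~0 = 1 − 1.000 = 0.000
(~x -> (y <-> x)) (+) ~~0 = min(1, 0.791 + 0.000) = min(1, 0.791) = 0.791
x (+) x = min(1, 0.382 + 0.382) = min(1, 0.764) = 0.764
((~x -> (y <-> x)) (+) ~~0) (+) (x (+) x) = min(1, 0.791 + 0.764) = min(1, 1.555) = 1.000
(y -> 0) <-> (((~x -> (y <-> x)) (+) ~~0) (+) (x (+) x)) = 1 − |0.027 − 1.000| = 1 − 0.973 = 0.027

0.027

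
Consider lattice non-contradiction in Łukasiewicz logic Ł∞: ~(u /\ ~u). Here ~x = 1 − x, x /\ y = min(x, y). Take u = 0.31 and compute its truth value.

~u = 1 − 0.31 = 0.69
u /\ ~u = min(0.31, 0.69) = 0.31
~(u /\ ~u) = 1 − 0.31 = 0.69
(The value 0.69 < 1 shows this instance is not satisfied; not a Ł∞-tautology — its value is 1 − min(a, 1−a).)

0.69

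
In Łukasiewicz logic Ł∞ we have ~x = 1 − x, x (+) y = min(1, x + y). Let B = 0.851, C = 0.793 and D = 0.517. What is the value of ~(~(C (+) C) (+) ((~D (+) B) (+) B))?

0.000

C (+) C = min(1, 0.793 + 0.793) = min(1, 1.586) = 1.000
~(C (+) C) = 1 − 1.000 = 0.000
~D = 1 − 0.517 = 0.483
~D (+) B = min(1, 0.483 + 0.851) = min(1, 1.334) = 1.000
(~D (+) B) (+) B = min(1, 1.000 + 0.851) = min(1, 1.851) = 1.000
~(C (+) C) (+) ((~D (+) B) (+) B) = min(1, 0.000 + 1.000) = min(1, 1.000) = 1.000
~(~(C (+) C) (+) ((~D (+) B) (+) B)) = 1 − 1.000 = 0.000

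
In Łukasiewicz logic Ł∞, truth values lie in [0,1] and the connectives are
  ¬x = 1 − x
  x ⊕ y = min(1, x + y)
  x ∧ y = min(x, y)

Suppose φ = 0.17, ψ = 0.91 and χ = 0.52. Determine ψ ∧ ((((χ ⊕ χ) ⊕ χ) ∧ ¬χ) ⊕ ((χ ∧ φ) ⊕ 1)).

χ ⊕ χ = min(1, 0.52 + 0.52) = min(1, 1.04) = 1.00
(χ ⊕ χ) ⊕ χ = min(1, 1.00 + 0.52) = min(1, 1.52) = 1.00
¬χ = 1 − 0.52 = 0.48
((χ ⊕ χ) ⊕ χ) ∧ ¬χ = min(1.00, 0.48) = 0.48
χ ∧ φ = min(0.52, 0.17) = 0.17
(χ ∧ φ) ⊕ 1 = min(1, 0.17 + 1.00) = min(1, 1.17) = 1.00
(((χ ⊕ χ) ⊕ χ) ∧ ¬χ) ⊕ ((χ ∧ φ) ⊕ 1) = min(1, 0.48 + 1.00) = min(1, 1.48) = 1.00
ψ ∧ ((((χ ⊕ χ) ⊕ χ) ∧ ¬χ) ⊕ ((χ ∧ φ) ⊕ 1)) = min(0.91, 1.00) = 0.91

0.91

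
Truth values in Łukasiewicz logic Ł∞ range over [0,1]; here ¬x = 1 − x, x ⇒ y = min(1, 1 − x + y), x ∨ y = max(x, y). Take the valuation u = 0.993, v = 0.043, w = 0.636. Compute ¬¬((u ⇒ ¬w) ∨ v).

¬w = 1 − 0.636 = 0.364
u ⇒ ¬w = min(1, 1 − 0.993 + 0.364) = min(1, 0.371) = 0.371
(u ⇒ ¬w) ∨ v = max(0.371, 0.043) = 0.371
¬((u ⇒ ¬w) ∨ v) = 1 − 0.371 = 0.629
¬¬((u ⇒ ¬w) ∨ v) = 1 − 0.629 = 0.371

0.371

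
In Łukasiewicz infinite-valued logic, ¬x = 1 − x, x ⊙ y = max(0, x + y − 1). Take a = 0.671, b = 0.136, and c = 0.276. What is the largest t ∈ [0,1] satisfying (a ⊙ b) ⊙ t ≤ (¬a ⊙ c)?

1.000

a ⊙ b = max(0, 0.671 + 0.136 − 1) = max(0, -0.193) = 0.000
So the left factor is a ⊙ b = 0.000.
¬a = 1 − 0.671 = 0.329
¬a ⊙ c = max(0, 0.329 + 0.276 − 1) = max(0, -0.395) = 0.000
So the right-hand bound is ¬a ⊙ c = 0.000.
The residuum of the Łukasiewicz t-norm gives the supremum: min(1, 1 − 0.000 + 0.000).
1 − 0.000 + 0.000 = 1.000, so t = min(1, 1.000) = 1.000.
Check: 0.000 ⊙ 1.000 = max(0, 0.000) = 0.000 ≤ 0.000.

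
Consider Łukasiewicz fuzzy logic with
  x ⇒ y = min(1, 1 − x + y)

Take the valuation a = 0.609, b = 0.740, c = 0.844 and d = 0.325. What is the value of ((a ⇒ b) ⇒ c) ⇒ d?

0.481

a ⇒ b = min(1, 1 − 0.609 + 0.740) = min(1, 1.131) = 1.000
(a ⇒ b) ⇒ c = min(1, 1 − 1.000 + 0.844) = min(1, 0.844) = 0.844
((a ⇒ b) ⇒ c) ⇒ d = min(1, 1 − 0.844 + 0.325) = min(1, 0.481) = 0.481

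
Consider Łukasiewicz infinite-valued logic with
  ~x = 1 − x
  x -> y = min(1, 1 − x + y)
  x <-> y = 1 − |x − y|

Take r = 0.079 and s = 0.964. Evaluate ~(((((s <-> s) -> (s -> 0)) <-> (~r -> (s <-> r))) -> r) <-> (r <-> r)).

0.763

s <-> s = 1 − |0.964 − 0.964| = 1 − 0.000 = 1.000
s -> 0 = min(1, 1 − 0.964 + 0.000) = min(1, 0.036) = 0.036
(s <-> s) -> (s -> 0) = min(1, 1 − 1.000 + 0.036) = min(1, 0.036) = 0.036
~r = 1 − 0.079 = 0.921
s <-> r = 1 − |0.964 − 0.079| = 1 − 0.885 = 0.115
~r -> (s <-> r) = min(1, 1 − 0.921 + 0.115) = min(1, 0.194) = 0.194
((s <-> s) -> (s -> 0)) <-> (~r -> (s <-> r)) = 1 − |0.036 − 0.194| = 1 − 0.158 = 0.842
(((s <-> s) -> (s -> 0)) <-> (~r -> (s <-> r))) -> r = min(1, 1 − 0.842 + 0.079) = min(1, 0.237) = 0.237
r <-> r = 1 − |0.079 − 0.079| = 1 − 0.000 = 1.000
((((s <-> s) -> (s -> 0)) <-> (~r -> (s <-> r))) -> r) <-> (r <-> r) = 1 − |0.237 − 1.000| = 1 − 0.763 = 0.237
~(((((s <-> s) -> (s -> 0)) <-> (~r -> (s <-> r))) -> r) <-> (r <-> r)) = 1 − 0.237 = 0.763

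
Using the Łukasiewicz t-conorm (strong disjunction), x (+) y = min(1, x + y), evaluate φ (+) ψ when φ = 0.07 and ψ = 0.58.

φ (+) ψ = min(1, 0.07 + 0.58) = min(1, 0.65) = 0.65
For comparison, the Gödel t-conorm max(x, y) would give 0.58.

0.65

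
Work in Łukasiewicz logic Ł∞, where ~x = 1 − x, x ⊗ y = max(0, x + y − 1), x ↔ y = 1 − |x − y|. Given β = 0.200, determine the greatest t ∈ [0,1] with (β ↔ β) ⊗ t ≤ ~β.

β ↔ β = 1 − |0.200 − 0.200| = 1 − 0.000 = 1.000
So the left factor is β ↔ β = 1.000.
~β = 1 − 0.200 = 0.800
So the right-hand bound is ~β = 0.800.
The residuum of the Łukasiewicz t-norm gives the supremum: min(1, 1 − 1.000 + 0.800).
1 − 1.000 + 0.800 = 0.800, so t = min(1, 0.800) = 0.800.
Check: 1.000 ⊗ 0.800 = max(0, 0.800) = 0.800 ≤ 0.800.

0.800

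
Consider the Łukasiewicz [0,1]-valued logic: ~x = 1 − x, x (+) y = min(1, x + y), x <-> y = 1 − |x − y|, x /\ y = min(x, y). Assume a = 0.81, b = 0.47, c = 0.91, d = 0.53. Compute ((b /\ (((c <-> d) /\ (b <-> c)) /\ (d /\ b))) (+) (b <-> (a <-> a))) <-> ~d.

0.53

c <-> d = 1 − |0.91 − 0.53| = 1 − 0.38 = 0.62
b <-> c = 1 − |0.47 − 0.91| = 1 − 0.44 = 0.56
(c <-> d) /\ (b <-> c) = min(0.62, 0.56) = 0.56
d /\ b = min(0.53, 0.47) = 0.47
((c <-> d) /\ (b <-> c)) /\ (d /\ b) = min(0.56, 0.47) = 0.47
b /\ (((c <-> d) /\ (b <-> c)) /\ (d /\ b)) = min(0.47, 0.47) = 0.47
a <-> a = 1 − |0.81 − 0.81| = 1 − 0.00 = 1.00
b <-> (a <-> a) = 1 − |0.47 − 1.00| = 1 − 0.53 = 0.47
(b /\ (((c <-> d) /\ (b <-> c)) /\ (d /\ b))) (+) (b <-> (a <-> a)) = min(1, 0.47 + 0.47) = min(1, 0.94) = 0.94
~d = 1 − 0.53 = 0.47
((b /\ (((c <-> d) /\ (b <-> c)) /\ (d /\ b))) (+) (b <-> (a <-> a))) <-> ~d = 1 − |0.94 − 0.47| = 1 − 0.47 = 0.53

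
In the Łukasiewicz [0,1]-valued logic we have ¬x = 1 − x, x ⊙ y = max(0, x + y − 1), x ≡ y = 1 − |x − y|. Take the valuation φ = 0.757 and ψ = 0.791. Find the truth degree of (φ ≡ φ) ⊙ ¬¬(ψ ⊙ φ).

0.548

φ ≡ φ = 1 − |0.757 − 0.757| = 1 − 0.000 = 1.000
ψ ⊙ φ = max(0, 0.791 + 0.757 − 1) = max(0, 0.548) = 0.548
¬(ψ ⊙ φ) = 1 − 0.548 = 0.452
¬¬(ψ ⊙ φ) = 1 − 0.452 = 0.548
(φ ≡ φ) ⊙ ¬¬(ψ ⊙ φ) = max(0, 1.000 + 0.548 − 1) = max(0, 0.548) = 0.548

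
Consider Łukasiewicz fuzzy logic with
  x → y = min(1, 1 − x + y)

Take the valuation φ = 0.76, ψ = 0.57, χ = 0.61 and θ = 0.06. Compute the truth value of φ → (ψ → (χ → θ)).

χ → θ = min(1, 1 − 0.61 + 0.06) = min(1, 0.45) = 0.45
ψ → (χ → θ) = min(1, 1 − 0.57 + 0.45) = min(1, 0.88) = 0.88
φ → (ψ → (χ → θ)) = min(1, 1 − 0.76 + 0.88) = min(1, 1.12) = 1.00

1.00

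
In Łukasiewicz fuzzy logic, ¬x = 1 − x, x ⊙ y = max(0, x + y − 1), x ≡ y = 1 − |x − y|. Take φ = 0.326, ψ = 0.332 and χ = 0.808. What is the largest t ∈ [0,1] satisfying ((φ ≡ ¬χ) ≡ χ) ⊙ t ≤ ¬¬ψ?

0.390

¬χ = 1 − 0.808 = 0.192
φ ≡ ¬χ = 1 − |0.326 − 0.192| = 1 − 0.134 = 0.866
(φ ≡ ¬χ) ≡ χ = 1 − |0.866 − 0.808| = 1 − 0.058 = 0.942
So the left factor is (φ ≡ ¬χ) ≡ χ = 0.942.
¬ψ = 1 − 0.332 = 0.668
¬¬ψ = 1 − 0.668 = 0.332
So the right-hand bound is ¬¬ψ = 0.332.
The residuum of the Łukasiewicz t-norm gives the supremum: min(1, 1 − 0.942 + 0.332).
1 − 0.942 + 0.332 = 0.390, so t = min(1, 0.390) = 0.390.
Check: 0.942 ⊙ 0.390 = max(0, 0.332) = 0.332 ≤ 0.332.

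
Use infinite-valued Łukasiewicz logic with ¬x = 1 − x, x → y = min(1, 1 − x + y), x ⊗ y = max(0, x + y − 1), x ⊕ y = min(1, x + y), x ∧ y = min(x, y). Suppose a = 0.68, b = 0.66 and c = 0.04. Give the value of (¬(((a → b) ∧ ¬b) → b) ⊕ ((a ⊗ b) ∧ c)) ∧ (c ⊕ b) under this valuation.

0.04

a → b = min(1, 1 − 0.68 + 0.66) = min(1, 0.98) = 0.98
¬b = 1 − 0.66 = 0.34
(a → b) ∧ ¬b = min(0.98, 0.34) = 0.34
((a → b) ∧ ¬b) → b = min(1, 1 − 0.34 + 0.66) = min(1, 1.32) = 1.00
¬(((a → b) ∧ ¬b) → b) = 1 − 1.00 = 0.00
a ⊗ b = max(0, 0.68 + 0.66 − 1) = max(0, 0.34) = 0.34
(a ⊗ b) ∧ c = min(0.34, 0.04) = 0.04
¬(((a → b) ∧ ¬b) → b) ⊕ ((a ⊗ b) ∧ c) = min(1, 0.00 + 0.04) = min(1, 0.04) = 0.04
c ⊕ b = min(1, 0.04 + 0.66) = min(1, 0.70) = 0.70
(¬(((a → b) ∧ ¬b) → b) ⊕ ((a ⊗ b) ∧ c)) ∧ (c ⊕ b) = min(0.04, 0.70) = 0.04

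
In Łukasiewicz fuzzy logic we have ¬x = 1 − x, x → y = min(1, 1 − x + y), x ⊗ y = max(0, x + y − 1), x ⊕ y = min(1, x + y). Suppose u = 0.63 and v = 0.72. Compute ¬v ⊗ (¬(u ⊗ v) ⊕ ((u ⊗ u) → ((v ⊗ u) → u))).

¬v = 1 − 0.72 = 0.28
u ⊗ v = max(0, 0.63 + 0.72 − 1) = max(0, 0.35) = 0.35
¬(u ⊗ v) = 1 − 0.35 = 0.65
u ⊗ u = max(0, 0.63 + 0.63 − 1) = max(0, 0.26) = 0.26
v ⊗ u = max(0, 0.72 + 0.63 − 1) = max(0, 0.35) = 0.35
(v ⊗ u) → u = min(1, 1 − 0.35 + 0.63) = min(1, 1.28) = 1.00
(u ⊗ u) → ((v ⊗ u) → u) = min(1, 1 − 0.26 + 1.00) = min(1, 1.74) = 1.00
¬(u ⊗ v) ⊕ ((u ⊗ u) → ((v ⊗ u) → u)) = min(1, 0.65 + 1.00) = min(1, 1.65) = 1.00
¬v ⊗ (¬(u ⊗ v) ⊕ ((u ⊗ u) → ((v ⊗ u) → u))) = max(0, 0.28 + 1.00 − 1) = max(0, 0.28) = 0.28

0.28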